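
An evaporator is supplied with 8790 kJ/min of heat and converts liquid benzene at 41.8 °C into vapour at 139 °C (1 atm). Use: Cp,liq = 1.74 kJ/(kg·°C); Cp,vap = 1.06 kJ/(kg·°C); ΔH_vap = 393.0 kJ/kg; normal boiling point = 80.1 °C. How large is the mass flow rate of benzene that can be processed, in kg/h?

Δh = 1.74×(80.1−41.8) + 393.0 + 1.06×(139−80.1) = 522.08 kJ/kg
Q = 8790 kJ/min = 146.5 kJ/s = 527400 kJ/h
ṁ = Q/Δh = 527400 / 522.08 = 1010.2 kg/h

ṁ = 1010 kg/h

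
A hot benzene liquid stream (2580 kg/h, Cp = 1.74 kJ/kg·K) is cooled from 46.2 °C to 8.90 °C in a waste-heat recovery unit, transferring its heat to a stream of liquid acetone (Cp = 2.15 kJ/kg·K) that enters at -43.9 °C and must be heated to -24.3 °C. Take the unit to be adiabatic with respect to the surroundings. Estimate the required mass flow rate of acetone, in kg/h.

Heat released by hot stream: Q = 2580 × 1.74 × (46.2 − 8.90) = 167450 kJ/h
Energy balance on cold side (adiabatic exchanger): Q = ṁ_c·Cp_c·(T_c,out − T_c,in)
ṁ_c = 167450 / [2.15 × (-24.3 − -43.9)] = 3973.6 kg/h

ṁ_c = 3970 kg/h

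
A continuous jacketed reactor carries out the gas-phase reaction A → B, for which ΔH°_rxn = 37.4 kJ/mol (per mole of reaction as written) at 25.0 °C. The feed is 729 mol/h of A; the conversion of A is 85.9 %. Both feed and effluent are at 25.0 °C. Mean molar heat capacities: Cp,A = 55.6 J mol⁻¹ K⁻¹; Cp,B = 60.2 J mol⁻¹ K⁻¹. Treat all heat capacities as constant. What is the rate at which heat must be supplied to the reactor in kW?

Extent of reaction ξ = 0.859 × 729 = 626.21 mol/h
Reaction term: ξ·ΔH°_rxn = 626.21 × 37.4 = 23420 kJ/h
Q = ΔH = 23420 kJ/h = 6.5056 kW
Heat supplied = 6.5056 kW

Q_in = 6.51 kW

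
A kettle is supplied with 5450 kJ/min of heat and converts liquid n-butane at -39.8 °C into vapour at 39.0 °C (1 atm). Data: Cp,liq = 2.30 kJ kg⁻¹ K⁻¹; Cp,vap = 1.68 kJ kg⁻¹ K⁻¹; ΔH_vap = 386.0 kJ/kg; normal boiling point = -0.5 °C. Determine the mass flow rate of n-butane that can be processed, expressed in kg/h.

ṁ = 602 kg/h

Δh = 2.30×(-0.5−-39.8) + 386.0 + 1.68×(39.0−-0.5) = 542.75 kJ/kg
Q = 5450 kJ/min = 90.833 kJ/s = 327000 kJ/h
ṁ = Q/Δh = 327000 / 542.75 = 602.49 kg/h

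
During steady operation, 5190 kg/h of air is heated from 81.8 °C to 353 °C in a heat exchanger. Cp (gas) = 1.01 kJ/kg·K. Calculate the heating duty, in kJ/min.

Q = 23700 kJ/min

Q = ṁ·Cp·ΔT = 5190 × 1.01 × (353 − 81.8) = 1.4216e+06 kJ/h
Converting: 1.4216e+06 / 3600 s = 394.89 kW
Heating duty = 23693 kJ/min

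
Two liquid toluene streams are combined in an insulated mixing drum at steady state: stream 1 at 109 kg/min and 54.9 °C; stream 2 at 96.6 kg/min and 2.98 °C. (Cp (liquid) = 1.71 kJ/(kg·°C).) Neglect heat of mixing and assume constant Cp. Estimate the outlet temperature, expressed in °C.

Adiabatic, steady state ⇒ Σ ṁᵢCp,ᵢ(T_out − Tᵢ) = 0
T_out = Σ ṁᵢCp,ᵢTᵢ / Σ ṁᵢCp,ᵢ
      = 10725 / 351.58 = 30.506 °C

T_out = 30.5 °C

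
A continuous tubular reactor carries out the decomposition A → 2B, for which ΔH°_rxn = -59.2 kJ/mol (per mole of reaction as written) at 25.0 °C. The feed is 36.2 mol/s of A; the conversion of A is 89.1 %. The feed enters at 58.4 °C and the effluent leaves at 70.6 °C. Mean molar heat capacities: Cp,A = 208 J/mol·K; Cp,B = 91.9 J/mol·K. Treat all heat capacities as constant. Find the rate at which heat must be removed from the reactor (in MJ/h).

Extent of reaction ξ = 0.891 × 36.2 = 32.254 mol/s
Reaction term: ξ·ΔH°_rxn = 32.254 × -59.2 = -1909.4 kJ/s
Sensible, feed 58.4→25 °C: -251.49 kJ/s
Outlet flows (mol/s): A 3.9458, B 64.508
Sensible, products 25→70.6 °C: 307.76 kJ/s
Q = ΔH = -1853.2 kJ/s = -1853.2 kW
Heat removed = 6671.5 MJ/h

Q_out = 6670 MJ/h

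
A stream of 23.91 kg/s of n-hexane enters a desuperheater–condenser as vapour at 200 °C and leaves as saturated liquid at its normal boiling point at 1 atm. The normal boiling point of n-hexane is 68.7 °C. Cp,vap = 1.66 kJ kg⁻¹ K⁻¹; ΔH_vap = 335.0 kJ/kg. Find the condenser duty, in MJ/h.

Q_c = 47600 MJ/h

vapour 200→68.7 °C: -217.96 kJ/kg
condensation at 68.7 °C: -335 kJ/kg
Δh = -217.96 + -335 = -552.96 kJ/kg
Q = ṁ·Δh = 23.91 kg/s × -552.96 kJ/kg = -13221 kJ/s
|Q| = 13221 kW = 47596 MJ/h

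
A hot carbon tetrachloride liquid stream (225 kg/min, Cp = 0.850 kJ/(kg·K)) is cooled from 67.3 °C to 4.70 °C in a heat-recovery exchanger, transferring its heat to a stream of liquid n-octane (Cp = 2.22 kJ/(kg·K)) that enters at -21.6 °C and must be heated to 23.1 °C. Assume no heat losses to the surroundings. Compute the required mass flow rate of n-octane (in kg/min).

Heat released by hot stream: Q = 225 × 0.850 × (67.3 − 4.70) = 11972 kJ/min
Energy balance on cold side (adiabatic exchanger): Q = ṁ_c·Cp_c·(T_c,out − T_c,in)
ṁ_c = 11972 / [2.22 × (23.1 − -21.6)] = 120.65 kg/min

ṁ_c = 121 kg/min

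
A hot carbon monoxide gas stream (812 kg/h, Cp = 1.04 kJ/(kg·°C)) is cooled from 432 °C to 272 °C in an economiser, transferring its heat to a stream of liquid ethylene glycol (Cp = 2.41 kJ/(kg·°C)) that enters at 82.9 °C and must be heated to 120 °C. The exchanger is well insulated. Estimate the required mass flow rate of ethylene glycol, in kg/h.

Heat released by hot stream: Q = 812 × 1.04 × (432 − 272) = 135120 kJ/h
Energy balance on cold side (adiabatic exchanger): Q = ṁ_c·Cp_c·(T_c,out − T_c,in)
ṁ_c = 135120 / [2.41 × (120 − 82.9)] = 1511.2 kg/h

ṁ_c = 1510 kg/h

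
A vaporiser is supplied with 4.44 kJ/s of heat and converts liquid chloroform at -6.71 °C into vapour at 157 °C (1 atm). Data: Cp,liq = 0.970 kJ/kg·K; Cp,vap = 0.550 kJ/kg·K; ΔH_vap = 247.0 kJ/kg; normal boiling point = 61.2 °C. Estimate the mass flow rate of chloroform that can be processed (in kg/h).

Δh = 0.970×(61.2−-6.71) + 247.0 + 0.550×(157−61.2) = 365.56 kJ/kg
Q = 4.44 kJ/s = 4.44 kJ/s = 15984 kJ/h
ṁ = Q/Δh = 15984 / 365.56 = 43.724 kg/h

ṁ = 43.7 kg/h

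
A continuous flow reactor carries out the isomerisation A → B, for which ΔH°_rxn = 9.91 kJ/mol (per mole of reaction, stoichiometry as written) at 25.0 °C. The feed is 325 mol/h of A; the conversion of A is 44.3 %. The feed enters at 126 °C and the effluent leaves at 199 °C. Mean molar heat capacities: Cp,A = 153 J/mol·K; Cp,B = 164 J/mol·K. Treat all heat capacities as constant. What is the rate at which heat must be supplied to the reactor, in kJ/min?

Extent of reaction ξ = 0.443 × 325 = 143.97 mol/h
Reaction term: ξ·ΔH°_rxn = 143.97 × 9.91 = 1426.8 kJ/h
Sensible, feed 126→25 °C: -5022.2 kJ/h
Outlet flows (mol/h): A 181.03, B 143.97
Sensible, products 25→199 °C: 8927.7 kJ/h
Q = ΔH = 5332.3 kJ/h = 1.4812 kW
Heat supplied = 88.871 kJ/min

Q_in = 88.9 kJ/min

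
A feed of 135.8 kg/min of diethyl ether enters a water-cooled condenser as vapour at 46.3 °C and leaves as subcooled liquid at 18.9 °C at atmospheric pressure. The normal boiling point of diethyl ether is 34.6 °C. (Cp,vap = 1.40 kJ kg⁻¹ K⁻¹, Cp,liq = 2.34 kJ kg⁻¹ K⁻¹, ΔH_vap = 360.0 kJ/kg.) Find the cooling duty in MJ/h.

Q_c = 3370 MJ/h

vapour 46.3→34.6 °C: -16.38 kJ/kg
condensation at 34.6 °C: -360 kJ/kg
liquid 34.6→18.9 °C: -36.738 kJ/kg
Δh = -16.38 + -360 + -36.738 = -413.12 kJ/kg
Q = ṁ·Δh = 135.8 kg/min × -413.12 kJ/kg = -56101 kJ/min
|Q| = 935.02 kW = 3366.1 MJ/h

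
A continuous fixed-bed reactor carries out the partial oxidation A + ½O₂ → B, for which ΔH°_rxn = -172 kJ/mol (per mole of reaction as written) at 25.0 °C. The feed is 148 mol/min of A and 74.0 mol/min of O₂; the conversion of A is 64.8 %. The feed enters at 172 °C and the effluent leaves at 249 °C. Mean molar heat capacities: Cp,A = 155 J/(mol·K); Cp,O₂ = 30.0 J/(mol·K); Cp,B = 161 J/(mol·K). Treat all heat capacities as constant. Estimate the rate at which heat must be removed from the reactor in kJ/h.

Q_out = 885000 kJ/h

Extent of reaction ξ = 0.648 × 148 = 95.904 mol/min
Reaction term: ξ·ΔH°_rxn = 95.904 × -172 = -16495 kJ/min
Sensible, feed 172→25 °C: -3698.5 kJ/min
Outlet flows (mol/min): A 52.096, O₂ 26.048, B 95.904
Sensible, products 25→249 °C: 5442.5 kJ/min
Q = ΔH = -14752 kJ/min = -245.86 kW
Heat removed = 885090 kJ/h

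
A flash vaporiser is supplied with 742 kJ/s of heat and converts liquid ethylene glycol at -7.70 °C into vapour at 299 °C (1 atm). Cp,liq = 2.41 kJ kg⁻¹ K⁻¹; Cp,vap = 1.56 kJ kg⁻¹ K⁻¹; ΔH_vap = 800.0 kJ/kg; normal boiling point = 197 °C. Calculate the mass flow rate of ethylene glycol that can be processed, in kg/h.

ṁ = 1840 kg/h

Δh = 2.41×(197−-7.70) + 800.0 + 1.56×(299−197) = 1452.4 kJ/kg
Q = 742 kJ/s = 742 kJ/s = 2.6712e+06 kJ/h
ṁ = Q/Δh = 2.6712e+06 / 1452.4 = 1839.1 kg/h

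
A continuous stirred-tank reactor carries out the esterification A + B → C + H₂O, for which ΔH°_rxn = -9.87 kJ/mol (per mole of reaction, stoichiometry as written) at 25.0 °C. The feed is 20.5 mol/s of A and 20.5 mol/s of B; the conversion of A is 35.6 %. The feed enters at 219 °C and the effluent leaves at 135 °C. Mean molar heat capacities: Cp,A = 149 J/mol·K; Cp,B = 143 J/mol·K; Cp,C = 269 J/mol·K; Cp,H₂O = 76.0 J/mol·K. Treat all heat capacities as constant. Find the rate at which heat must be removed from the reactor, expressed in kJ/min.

Extent of reaction ξ = 0.356 × 20.5 = 7.298 mol/s
Reaction term: ξ·ΔH°_rxn = 7.298 × -9.87 = -72.031 kJ/s
Sensible, feed 219→25 °C: -1161.3 kJ/s
Outlet flows (mol/s): A 13.202, B 13.202, C 7.298, H₂O 7.298
Sensible, products 25→135 °C: 701.01 kJ/s
Q = ΔH = -532.31 kJ/s = -532.31 kW
Heat removed = 31938 kJ/min

Q_out = 31900 kJ/min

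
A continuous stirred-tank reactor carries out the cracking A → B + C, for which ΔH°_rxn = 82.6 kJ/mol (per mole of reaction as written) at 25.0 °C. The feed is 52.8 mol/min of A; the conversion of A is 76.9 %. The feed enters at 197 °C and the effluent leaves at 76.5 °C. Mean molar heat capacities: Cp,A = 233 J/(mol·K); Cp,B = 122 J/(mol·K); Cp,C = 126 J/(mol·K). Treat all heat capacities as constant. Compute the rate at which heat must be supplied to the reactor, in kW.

Extent of reaction ξ = 0.769 × 52.8 = 40.603 mol/min
Reaction term: ξ·ΔH°_rxn = 40.603 × 82.6 = 3353.8 kJ/min
Sensible, feed 197→25 °C: -2116 kJ/min
Outlet flows (mol/min): A 12.197, B 40.603, C 40.603
Sensible, products 25→76.5 °C: 664.94 kJ/min
Q = ΔH = 1902.8 kJ/min = 31.713 kW
Heat supplied = 31.713 kW

Q_in = 31.7 kW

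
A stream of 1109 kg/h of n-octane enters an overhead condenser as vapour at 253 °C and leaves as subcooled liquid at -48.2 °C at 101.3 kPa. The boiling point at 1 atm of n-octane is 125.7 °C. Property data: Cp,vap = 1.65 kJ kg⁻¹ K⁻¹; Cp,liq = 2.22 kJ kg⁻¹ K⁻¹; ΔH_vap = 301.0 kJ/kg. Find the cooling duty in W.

Q_c = 276000 W

vapour 253→125.7 °C: -210.04 kJ/kg
condensation at 125.7 °C: -301 kJ/kg
liquid 125.7→-48.2 °C: -386.06 kJ/kg
Δh = -210.04 + -301 + -386.06 = -897.1 kJ/kg
Q = ṁ·Δh = 1109 kg/h × -897.1 kJ/kg = -994890 kJ/h
|Q| = 276.36 kW = 276360 W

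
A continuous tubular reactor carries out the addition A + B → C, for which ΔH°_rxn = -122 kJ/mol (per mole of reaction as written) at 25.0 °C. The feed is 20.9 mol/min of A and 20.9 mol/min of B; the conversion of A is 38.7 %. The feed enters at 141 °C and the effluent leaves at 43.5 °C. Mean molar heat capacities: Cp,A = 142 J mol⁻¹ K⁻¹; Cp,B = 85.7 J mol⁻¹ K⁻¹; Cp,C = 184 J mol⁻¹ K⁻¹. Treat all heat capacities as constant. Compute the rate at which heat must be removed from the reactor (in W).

Extent of reaction ξ = 0.387 × 20.9 = 8.0883 mol/min
Reaction term: ξ·ΔH°_rxn = 8.0883 × -122 = -986.77 kJ/min
Sensible, feed 141→25 °C: -552.04 kJ/min
Outlet flows (mol/min): A 12.812, B 12.812, C 8.0883
Sensible, products 25→43.5 °C: 81.501 kJ/min
Q = ΔH = -1457.3 kJ/min = -24.288 kW
Heat removed = 24288 W

Q_out = 24300 W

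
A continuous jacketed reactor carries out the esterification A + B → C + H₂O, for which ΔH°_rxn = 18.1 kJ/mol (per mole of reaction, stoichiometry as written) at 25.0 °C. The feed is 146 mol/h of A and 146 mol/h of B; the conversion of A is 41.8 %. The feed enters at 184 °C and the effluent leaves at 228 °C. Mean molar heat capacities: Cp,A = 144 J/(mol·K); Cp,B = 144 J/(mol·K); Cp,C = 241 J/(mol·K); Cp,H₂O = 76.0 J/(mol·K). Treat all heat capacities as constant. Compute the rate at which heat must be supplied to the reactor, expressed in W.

Extent of reaction ξ = 0.418 × 146 = 61.028 mol/h
Reaction term: ξ·ΔH°_rxn = 61.028 × 18.1 = 1104.6 kJ/h
Sensible, feed 184→25 °C: -6685.6 kJ/h
Outlet flows (mol/h): A 84.972, B 84.972, C 61.028, H₂O 61.028
Sensible, products 25→228 °C: 8895 kJ/h
Q = ΔH = 3314 kJ/h = 0.92055 kW
Heat supplied = 920.55 W

Q_in = 921 W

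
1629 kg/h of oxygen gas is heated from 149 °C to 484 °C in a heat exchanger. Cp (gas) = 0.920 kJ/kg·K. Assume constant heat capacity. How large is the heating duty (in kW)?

Q = ṁ·Cp·ΔT = 1629 × 0.920 × (484 − 149) = 502060 kJ/h
Converting: 502060 / 3600 s = 139.46 kW

Q = 139 kW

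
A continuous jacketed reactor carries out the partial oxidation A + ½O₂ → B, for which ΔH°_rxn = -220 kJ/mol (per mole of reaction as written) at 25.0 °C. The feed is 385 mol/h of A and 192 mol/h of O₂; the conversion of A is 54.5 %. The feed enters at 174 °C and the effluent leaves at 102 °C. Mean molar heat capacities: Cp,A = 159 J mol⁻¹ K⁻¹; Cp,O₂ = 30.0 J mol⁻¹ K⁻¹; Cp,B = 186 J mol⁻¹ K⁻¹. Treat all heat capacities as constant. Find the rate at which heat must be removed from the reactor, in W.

Extent of reaction ξ = 0.545 × 385 = 209.83 mol/h
Reaction term: ξ·ΔH°_rxn = 209.83 × -220 = -46162 kJ/h
Sensible, feed 174→25 °C: -9979.3 kJ/h
Outlet flows (mol/h): A 175.17, O₂ 87.087, B 209.83
Sensible, products 25→102 °C: 5351 kJ/h
Q = ΔH = -50790 kJ/h = -14.108 kW
Heat removed = 14108 W

Q_out = 14100 W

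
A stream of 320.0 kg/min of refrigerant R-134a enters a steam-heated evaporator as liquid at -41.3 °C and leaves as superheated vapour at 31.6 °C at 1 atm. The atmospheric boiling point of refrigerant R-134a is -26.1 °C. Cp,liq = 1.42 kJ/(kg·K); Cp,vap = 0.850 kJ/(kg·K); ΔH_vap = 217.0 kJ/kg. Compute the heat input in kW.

liquid -41.3→-26.1 °C: 21.584 kJ/kg
vaporisation at -26.1 °C: 217 kJ/kg
vapour -26.1→31.6 °C: 49.045 kJ/kg
Δh = 21.584 + 217 + 49.045 = 287.63 kJ/kg
Q = ṁ·Δh = 320.0 kg/min × 287.63 kJ/kg = 92041 kJ/min
|Q| = 1534 kW

Q = 1530 kW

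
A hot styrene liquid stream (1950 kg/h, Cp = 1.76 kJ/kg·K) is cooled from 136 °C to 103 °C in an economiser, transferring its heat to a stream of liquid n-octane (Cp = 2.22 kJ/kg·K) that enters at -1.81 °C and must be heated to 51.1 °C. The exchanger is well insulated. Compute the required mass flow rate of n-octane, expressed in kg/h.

Heat released by hot stream: Q = 1950 × 1.76 × (136 − 103) = 113260 kJ/h
Energy balance on cold side (adiabatic exchanger): Q = ṁ_c·Cp_c·(T_c,out − T_c,in)
ṁ_c = 113260 / [2.22 × (51.1 − -1.81)] = 964.21 kg/h

ṁ_c = 964 kg/h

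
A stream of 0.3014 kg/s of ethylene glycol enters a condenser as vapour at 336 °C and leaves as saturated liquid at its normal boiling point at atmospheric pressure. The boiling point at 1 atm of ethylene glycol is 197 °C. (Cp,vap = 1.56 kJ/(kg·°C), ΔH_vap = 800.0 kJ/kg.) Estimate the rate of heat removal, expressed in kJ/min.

vapour 336→197 °C: -216.84 kJ/kg
condensation at 197 °C: -800 kJ/kg
Δh = -216.84 + -800 = -1016.8 kJ/kg
Q = ṁ·Δh = 0.3014 kg/s × -1016.8 kJ/kg = -306.48 kJ/s
|Q| = 306.48 kW = 18389 kJ/min

Q_c = 18400 kJ/min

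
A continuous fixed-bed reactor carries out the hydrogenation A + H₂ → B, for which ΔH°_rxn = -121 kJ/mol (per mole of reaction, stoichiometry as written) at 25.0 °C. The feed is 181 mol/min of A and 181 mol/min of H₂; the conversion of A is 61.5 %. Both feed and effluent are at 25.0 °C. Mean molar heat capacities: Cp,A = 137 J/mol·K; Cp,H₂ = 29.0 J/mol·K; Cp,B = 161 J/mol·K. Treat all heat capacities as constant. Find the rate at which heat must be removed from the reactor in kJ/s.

Extent of reaction ξ = 0.615 × 181 = 111.31 mol/min
Reaction term: ξ·ΔH°_rxn = 111.31 × -121 = -13469 kJ/min
Q = ΔH = -13469 kJ/min = -224.49 kW
Heat removed = 224.49 kJ/s

Q_out = 224 kJ/s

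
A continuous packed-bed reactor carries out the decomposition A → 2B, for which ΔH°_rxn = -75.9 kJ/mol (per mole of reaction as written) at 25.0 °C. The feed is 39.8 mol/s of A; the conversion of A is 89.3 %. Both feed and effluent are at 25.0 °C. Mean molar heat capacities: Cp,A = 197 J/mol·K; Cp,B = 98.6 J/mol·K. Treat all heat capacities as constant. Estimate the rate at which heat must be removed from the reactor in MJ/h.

Extent of reaction ξ = 0.893 × 39.8 = 35.541 mol/s
Reaction term: ξ·ΔH°_rxn = 35.541 × -75.9 = -2697.6 kJ/s
Q = ΔH = -2697.6 kJ/s = -2697.6 kW
Heat removed = 9711.3 MJ/h

Q_out = 9710 MJ/h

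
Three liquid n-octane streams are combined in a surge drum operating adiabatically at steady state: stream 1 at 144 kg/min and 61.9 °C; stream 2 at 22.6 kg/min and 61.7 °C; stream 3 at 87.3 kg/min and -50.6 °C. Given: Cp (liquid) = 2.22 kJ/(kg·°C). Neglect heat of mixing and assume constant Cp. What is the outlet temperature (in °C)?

No heat crosses the boundary, so H_out = H_in.
T_out = Σ ṁᵢCp,ᵢTᵢ / Σ ṁᵢCp,ᵢ
      = 13077 / 563.66 = 23.201 °C

T_out = 23.2 °C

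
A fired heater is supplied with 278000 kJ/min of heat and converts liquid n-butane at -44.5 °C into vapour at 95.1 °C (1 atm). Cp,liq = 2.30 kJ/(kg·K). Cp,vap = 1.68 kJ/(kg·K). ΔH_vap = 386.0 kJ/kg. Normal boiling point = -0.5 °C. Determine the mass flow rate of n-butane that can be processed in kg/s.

ṁ = 7.15 kg/s

Δh = 2.30×(-0.5−-44.5) + 386.0 + 1.68×(95.1−-0.5) = 647.81 kJ/kg
Q = 278000 kJ/min = 4633.3 kJ/s = 4633.3 kJ/s
ṁ = Q/Δh = 4633.3 / 647.81 = 7.1523 kg/s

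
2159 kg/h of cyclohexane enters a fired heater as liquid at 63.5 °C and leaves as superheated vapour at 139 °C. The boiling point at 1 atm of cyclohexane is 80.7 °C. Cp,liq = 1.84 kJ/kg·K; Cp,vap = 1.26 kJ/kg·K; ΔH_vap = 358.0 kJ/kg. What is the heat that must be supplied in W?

liquid 63.5→80.7 °C: 31.648 kJ/kg
vaporisation at 80.7 °C: 358 kJ/kg
vapour 80.7→139 °C: 73.458 kJ/kg
Δh = 31.648 + 358 + 73.458 = 463.11 kJ/kg
Q = ṁ·Δh = 2159 kg/h × 463.11 kJ/kg = 999850 kJ/h
|Q| = 277.73 kW = 277730 W

Q = 278000 W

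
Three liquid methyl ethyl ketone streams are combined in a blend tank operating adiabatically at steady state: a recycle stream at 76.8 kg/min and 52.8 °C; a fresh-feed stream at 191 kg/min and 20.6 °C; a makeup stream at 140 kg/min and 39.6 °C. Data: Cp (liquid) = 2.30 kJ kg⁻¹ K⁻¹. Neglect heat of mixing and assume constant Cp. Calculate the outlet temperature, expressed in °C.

T_out = 33.2 °C

Adiabatic, steady state ⇒ Σ ṁᵢCp,ᵢ(T_out − Tᵢ) = 0
T_out = Σ ṁᵢCp,ᵢTᵢ / Σ ṁᵢCp,ᵢ
      = 31127 / 937.94 = 33.187 °C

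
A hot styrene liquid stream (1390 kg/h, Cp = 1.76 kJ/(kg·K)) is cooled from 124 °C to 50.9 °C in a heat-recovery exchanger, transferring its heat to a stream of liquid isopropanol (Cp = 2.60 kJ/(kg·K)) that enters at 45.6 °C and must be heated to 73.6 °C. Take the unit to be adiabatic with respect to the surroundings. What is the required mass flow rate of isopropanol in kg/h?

Heat released by hot stream: Q = 1390 × 1.76 × (124 − 50.9) = 178830 kJ/h
Energy balance on cold side (adiabatic exchanger): Q = ṁ_c·Cp_c·(T_c,out − T_c,in)
ṁ_c = 178830 / [2.60 × (73.6 − 45.6)] = 2456.5 kg/h

ṁ_c = 2460 kg/h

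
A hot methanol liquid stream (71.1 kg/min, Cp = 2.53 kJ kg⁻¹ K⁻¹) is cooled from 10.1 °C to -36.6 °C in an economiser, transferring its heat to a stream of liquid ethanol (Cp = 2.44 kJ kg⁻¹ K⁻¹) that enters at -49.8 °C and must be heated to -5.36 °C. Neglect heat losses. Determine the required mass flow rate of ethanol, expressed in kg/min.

ṁ_c = 77.5 kg/min

Heat released by hot stream: Q = 71.1 × 2.53 × (10.1 − -36.6) = 8400.5 kJ/min
Energy balance on cold side (adiabatic exchanger): Q = ṁ_c·Cp_c·(T_c,out − T_c,in)
ṁ_c = 8400.5 / [2.44 × (-5.36 − -49.8)] = 77.472 kg/min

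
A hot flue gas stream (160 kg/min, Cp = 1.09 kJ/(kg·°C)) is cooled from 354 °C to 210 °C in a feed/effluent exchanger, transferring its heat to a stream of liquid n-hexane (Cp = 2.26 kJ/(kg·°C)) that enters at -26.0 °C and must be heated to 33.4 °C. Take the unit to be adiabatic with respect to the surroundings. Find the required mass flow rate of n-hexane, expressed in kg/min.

ṁ_c = 187 kg/min

Heat released by hot stream: Q = 160 × 1.09 × (354 − 210) = 25114 kJ/min
Energy balance on cold side (adiabatic exchanger): Q = ṁ_c·Cp_c·(T_c,out − T_c,in)
ṁ_c = 25114 / [2.26 × (33.4 − -26.0)] = 187.07 kg/min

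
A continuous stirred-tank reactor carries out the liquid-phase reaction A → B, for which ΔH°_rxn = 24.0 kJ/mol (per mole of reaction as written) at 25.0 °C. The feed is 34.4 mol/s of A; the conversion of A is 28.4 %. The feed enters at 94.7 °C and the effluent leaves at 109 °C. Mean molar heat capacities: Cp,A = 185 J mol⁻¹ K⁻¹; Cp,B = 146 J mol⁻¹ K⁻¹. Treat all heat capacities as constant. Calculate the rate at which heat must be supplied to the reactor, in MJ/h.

Extent of reaction ξ = 0.284 × 34.4 = 9.7696 mol/s
Reaction term: ξ·ΔH°_rxn = 9.7696 × 24.0 = 234.47 kJ/s
Sensible, feed 94.7→25 °C: -443.57 kJ/s
Outlet flows (mol/s): A 24.63, B 9.7696
Sensible, products 25→109 °C: 502.57 kJ/s
Q = ΔH = 293.47 kJ/s = 293.47 kW
Heat supplied = 1056.5 MJ/h

Q_in = 1060 MJ/h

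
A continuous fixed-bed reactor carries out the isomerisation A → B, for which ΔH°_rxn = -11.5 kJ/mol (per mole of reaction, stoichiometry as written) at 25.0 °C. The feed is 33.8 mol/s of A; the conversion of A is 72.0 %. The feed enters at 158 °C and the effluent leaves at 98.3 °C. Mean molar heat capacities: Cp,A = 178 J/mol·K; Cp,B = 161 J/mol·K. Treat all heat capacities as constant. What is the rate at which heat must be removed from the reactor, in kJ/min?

Extent of reaction ξ = 0.720 × 33.8 = 24.336 mol/s
Reaction term: ξ·ΔH°_rxn = 24.336 × -11.5 = -279.86 kJ/s
Sensible, feed 158→25 °C: -800.18 kJ/s
Outlet flows (mol/s): A 9.464, B 24.336
Sensible, products 25→98.3 °C: 410.68 kJ/s
Q = ΔH = -669.37 kJ/s = -669.37 kW
Heat removed = 40162 kJ/min

Q_out = 40200 kJ/min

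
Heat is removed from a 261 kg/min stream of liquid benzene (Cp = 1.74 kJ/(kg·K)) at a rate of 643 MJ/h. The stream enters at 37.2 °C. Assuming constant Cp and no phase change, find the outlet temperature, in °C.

Q = 643 MJ/h = 10717 kJ/min
ΔT = Q/(ṁ·Cp) = 10717/(261×1.74) = 23.598 K
T_out = 37.2 − 23.598 = 13.602 °C

T_out = 13.6 °C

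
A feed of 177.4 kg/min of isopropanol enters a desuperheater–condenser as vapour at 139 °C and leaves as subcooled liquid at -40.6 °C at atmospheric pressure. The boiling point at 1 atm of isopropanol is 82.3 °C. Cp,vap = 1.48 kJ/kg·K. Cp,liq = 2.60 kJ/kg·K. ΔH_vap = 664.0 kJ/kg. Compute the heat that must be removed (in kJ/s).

Q_c = 3160 kJ/s

vapour 139→82.3 °C: -83.916 kJ/kg
condensation at 82.3 °C: -664 kJ/kg
liquid 82.3→-40.6 °C: -319.54 kJ/kg
Δh = -83.916 + -664 + -319.54 = -1067.5 kJ/kg
Q = ṁ·Δh = 177.4 kg/min × -1067.5 kJ/kg = -189370 kJ/min
|Q| = 3156.1 kW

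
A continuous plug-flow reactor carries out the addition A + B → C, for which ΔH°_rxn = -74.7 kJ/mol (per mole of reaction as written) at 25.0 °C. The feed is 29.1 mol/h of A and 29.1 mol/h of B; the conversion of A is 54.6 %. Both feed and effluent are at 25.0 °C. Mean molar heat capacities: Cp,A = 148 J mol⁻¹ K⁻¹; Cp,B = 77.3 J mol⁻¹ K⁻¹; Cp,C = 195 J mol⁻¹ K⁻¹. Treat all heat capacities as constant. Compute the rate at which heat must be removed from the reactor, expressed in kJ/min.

Extent of reaction ξ = 0.546 × 29.1 = 15.889 mol/h
Reaction term: ξ·ΔH°_rxn = 15.889 × -74.7 = -1186.9 kJ/h
Q = ΔH = -1186.9 kJ/h = -0.32969 kW
Heat removed = 19.781 kJ/min

Q_out = 19.8 kJ/min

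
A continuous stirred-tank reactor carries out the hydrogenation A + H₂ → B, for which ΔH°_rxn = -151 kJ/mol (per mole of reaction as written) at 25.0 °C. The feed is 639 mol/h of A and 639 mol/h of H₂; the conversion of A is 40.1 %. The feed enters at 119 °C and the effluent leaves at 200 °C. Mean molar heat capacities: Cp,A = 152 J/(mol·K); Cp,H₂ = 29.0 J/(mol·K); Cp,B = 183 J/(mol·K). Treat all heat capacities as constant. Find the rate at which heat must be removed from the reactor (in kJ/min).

Q_out = 487 kJ/min

Extent of reaction ξ = 0.401 × 639 = 256.24 mol/h
Reaction term: ξ·ΔH°_rxn = 256.24 × -151 = -38692 kJ/h
Sensible, feed 119→25 °C: -10872 kJ/h
Outlet flows (mol/h): A 382.76, H₂ 382.76, B 256.24
Sensible, products 25→200 °C: 20330 kJ/h
Q = ΔH = -29234 kJ/h = -8.1206 kW
Heat removed = 487.23 kJ/min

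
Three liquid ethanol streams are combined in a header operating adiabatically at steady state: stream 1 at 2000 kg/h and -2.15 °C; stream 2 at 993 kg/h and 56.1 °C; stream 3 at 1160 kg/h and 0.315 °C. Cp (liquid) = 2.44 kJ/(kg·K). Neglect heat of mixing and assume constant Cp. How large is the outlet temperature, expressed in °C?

T_out = 12.5 °C

Energy balance with Q = 0: Σ ṁᵢCp,ᵢ(T_out − Tᵢ) = 0
Σ ṁᵢCp,ᵢTᵢ = 2000×2.44×-2.15 + 993×2.44×56.1 + 1160×2.44×0.315 = 126330
Σ ṁᵢCp,ᵢ = 2000×2.44 + 993×2.44 + 1160×2.44 = 10133
T_out = 126330 / 10133 = 12.466 °C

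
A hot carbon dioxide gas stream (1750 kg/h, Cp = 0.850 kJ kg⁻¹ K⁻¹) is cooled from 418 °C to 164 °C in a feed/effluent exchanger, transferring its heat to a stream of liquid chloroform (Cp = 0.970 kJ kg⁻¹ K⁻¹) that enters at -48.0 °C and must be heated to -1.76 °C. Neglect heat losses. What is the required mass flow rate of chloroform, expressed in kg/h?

Heat released by hot stream: Q = 1750 × 0.850 × (418 − 164) = 377820 kJ/h
Energy balance on cold side (adiabatic exchanger): Q = ṁ_c·Cp_c·(T_c,out − T_c,in)
ṁ_c = 377820 / [0.970 × (-1.76 − -48.0)] = 8423.7 kg/h

ṁ_c = 8420 kg/h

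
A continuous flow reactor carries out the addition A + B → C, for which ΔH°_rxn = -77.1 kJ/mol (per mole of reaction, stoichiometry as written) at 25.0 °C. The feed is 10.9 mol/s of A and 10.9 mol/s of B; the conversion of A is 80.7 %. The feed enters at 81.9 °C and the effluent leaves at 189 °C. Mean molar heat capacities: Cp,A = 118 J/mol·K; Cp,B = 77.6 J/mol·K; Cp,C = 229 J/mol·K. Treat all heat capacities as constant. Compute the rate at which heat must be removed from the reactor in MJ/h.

Q_out = 1450 MJ/h

Extent of reaction ξ = 0.807 × 10.9 = 8.7963 mol/s
Reaction term: ξ·ΔH°_rxn = 8.7963 × -77.1 = -678.19 kJ/s
Sensible, feed 81.9→25 °C: -121.31 kJ/s
Outlet flows (mol/s): A 2.1037, B 2.1037, C 8.7963
Sensible, products 25→189 °C: 397.84 kJ/s
Q = ΔH = -401.67 kJ/s = -401.67 kW
Heat removed = 1446 MJ/h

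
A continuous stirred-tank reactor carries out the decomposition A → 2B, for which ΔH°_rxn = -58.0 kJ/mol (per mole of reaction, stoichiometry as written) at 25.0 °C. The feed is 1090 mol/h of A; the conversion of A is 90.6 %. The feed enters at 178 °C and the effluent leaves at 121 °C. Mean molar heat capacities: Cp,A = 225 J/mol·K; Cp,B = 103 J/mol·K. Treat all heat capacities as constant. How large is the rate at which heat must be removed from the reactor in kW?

Q_out = 20.3 kW

Extent of reaction ξ = 0.906 × 1090 = 987.54 mol/h
Reaction term: ξ·ΔH°_rxn = 987.54 × -58.0 = -57277 kJ/h
Sensible, feed 178→25 °C: -37523 kJ/h
Outlet flows (mol/h): A 102.46, B 1975.1
Sensible, products 25→121 °C: 21743 kJ/h
Q = ΔH = -73058 kJ/h = -20.294 kW
Heat removed = 20.294 kW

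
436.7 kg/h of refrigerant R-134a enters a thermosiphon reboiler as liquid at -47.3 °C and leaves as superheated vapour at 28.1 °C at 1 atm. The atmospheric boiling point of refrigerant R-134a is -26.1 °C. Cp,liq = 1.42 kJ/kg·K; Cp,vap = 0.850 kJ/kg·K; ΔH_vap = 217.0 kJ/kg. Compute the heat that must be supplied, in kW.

liquid -47.3→-26.1 °C: 30.104 kJ/kg
vaporisation at -26.1 °C: 217 kJ/kg
vapour -26.1→28.1 °C: 46.07 kJ/kg
Δh = 30.104 + 217 + 46.07 = 293.17 kJ/kg
Q = ṁ·Δh = 436.7 kg/h × 293.17 kJ/kg = 128030 kJ/h
|Q| = 35.564 kW

Q = 35.6 kW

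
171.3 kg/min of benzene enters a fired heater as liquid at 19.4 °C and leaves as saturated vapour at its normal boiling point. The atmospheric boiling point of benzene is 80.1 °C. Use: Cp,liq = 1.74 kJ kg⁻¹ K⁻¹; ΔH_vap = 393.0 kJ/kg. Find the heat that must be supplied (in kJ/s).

Q = 1420 kJ/s

liquid 19.4→80.1 °C: 105.62 kJ/kg
vaporisation at 80.1 °C: 393 kJ/kg
Δh = 105.62 + 393 = 498.62 kJ/kg
Q = ṁ·Δh = 171.3 kg/min × 498.62 kJ/kg = 85413 kJ/min
|Q| = 1423.6 kW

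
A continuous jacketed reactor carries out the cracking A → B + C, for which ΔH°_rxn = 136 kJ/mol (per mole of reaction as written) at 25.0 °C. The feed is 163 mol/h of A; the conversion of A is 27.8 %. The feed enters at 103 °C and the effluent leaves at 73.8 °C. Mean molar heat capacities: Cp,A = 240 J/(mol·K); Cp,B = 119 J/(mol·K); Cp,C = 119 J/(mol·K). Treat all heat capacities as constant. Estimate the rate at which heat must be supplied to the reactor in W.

Q_in = 1390 W

Extent of reaction ξ = 0.278 × 163 = 45.314 mol/h
Reaction term: ξ·ΔH°_rxn = 45.314 × 136 = 6162.7 kJ/h
Sensible, feed 103→25 °C: -3051.4 kJ/h
Outlet flows (mol/h): A 117.69, B 45.314, C 45.314
Sensible, products 25→73.8 °C: 1904.6 kJ/h
Q = ΔH = 5016 kJ/h = 1.3933 kW
Heat supplied = 1393.3 W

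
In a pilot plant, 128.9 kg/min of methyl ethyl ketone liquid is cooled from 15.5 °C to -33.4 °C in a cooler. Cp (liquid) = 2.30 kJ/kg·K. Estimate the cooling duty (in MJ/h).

Q = ṁ·Cp·ΔT = 128.9 × 2.30 × (-33.4 − 15.5) = -14497 kJ/min
Converting: 14497 / 60 s = 241.62 kW
Cooling duty = 869.84 MJ/h

Q_c = 870 MJ/h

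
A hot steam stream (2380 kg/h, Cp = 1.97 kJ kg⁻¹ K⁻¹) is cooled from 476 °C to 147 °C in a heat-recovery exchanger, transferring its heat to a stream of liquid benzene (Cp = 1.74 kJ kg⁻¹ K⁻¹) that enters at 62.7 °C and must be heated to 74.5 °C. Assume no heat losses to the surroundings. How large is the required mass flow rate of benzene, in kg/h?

ṁ_c = 75100 kg/h

Heat released by hot stream: Q = 2380 × 1.97 × (476 − 147) = 1.5425e+06 kJ/h
Energy balance on cold side (adiabatic exchanger): Q = ṁ_c·Cp_c·(T_c,out − T_c,in)
ṁ_c = 1.5425e+06 / [1.74 × (74.5 − 62.7)] = 75129 kg/h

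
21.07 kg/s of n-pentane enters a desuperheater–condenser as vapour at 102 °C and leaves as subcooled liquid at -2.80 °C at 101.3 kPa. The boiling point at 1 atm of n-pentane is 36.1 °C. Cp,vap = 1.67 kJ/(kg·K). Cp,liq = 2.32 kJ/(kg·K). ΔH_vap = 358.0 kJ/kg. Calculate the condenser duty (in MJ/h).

Q_c = 42300 MJ/h

vapour 102→36.1 °C: -110.05 kJ/kg
condensation at 36.1 °C: -358 kJ/kg
liquid 36.1→-2.80 °C: -90.248 kJ/kg
Δh = -110.05 + -358 + -90.248 = -558.3 kJ/kg
Q = ṁ·Δh = 21.07 kg/s × -558.3 kJ/kg = -11763 kJ/s
|Q| = 11763 kW = 42348 MJ/h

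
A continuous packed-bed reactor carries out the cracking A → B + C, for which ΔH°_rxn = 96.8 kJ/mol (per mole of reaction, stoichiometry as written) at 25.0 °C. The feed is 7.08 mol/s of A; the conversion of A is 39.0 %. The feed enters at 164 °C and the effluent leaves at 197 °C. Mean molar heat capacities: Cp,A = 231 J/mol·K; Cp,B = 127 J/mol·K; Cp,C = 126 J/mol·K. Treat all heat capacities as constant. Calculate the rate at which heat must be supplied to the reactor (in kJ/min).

Extent of reaction ξ = 0.390 × 7.08 = 2.7612 mol/s
Reaction term: ξ·ΔH°_rxn = 2.7612 × 96.8 = 267.28 kJ/s
Sensible, feed 164→25 °C: -227.33 kJ/s
Outlet flows (mol/s): A 4.3188, B 2.7612, C 2.7612
Sensible, products 25→197 °C: 291.75 kJ/s
Q = ΔH = 331.7 kJ/s = 331.7 kW
Heat supplied = 19902 kJ/min

Q_in = 19900 kJ/min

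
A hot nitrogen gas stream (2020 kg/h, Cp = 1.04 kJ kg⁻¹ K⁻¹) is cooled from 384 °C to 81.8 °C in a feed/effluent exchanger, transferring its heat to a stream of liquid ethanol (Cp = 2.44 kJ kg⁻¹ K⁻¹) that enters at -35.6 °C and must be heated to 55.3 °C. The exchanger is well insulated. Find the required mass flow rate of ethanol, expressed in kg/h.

Heat released by hot stream: Q = 2020 × 1.04 × (384 − 81.8) = 634860 kJ/h
Energy balance on cold side (adiabatic exchanger): Q = ṁ_c·Cp_c·(T_c,out − T_c,in)
ṁ_c = 634860 / [2.44 × (55.3 − -35.6)] = 2862.4 kg/h

ṁ_c = 2860 kg/h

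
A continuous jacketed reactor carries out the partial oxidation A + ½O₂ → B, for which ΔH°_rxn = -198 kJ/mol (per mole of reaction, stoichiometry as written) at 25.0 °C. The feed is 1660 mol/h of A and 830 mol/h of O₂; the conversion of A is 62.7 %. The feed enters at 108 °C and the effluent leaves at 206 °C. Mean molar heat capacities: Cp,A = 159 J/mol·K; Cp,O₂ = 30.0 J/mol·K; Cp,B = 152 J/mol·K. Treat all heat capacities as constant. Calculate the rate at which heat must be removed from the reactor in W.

Q_out = 50500 W

Extent of reaction ξ = 0.627 × 1660 = 1040.8 mol/h
Reaction term: ξ·ΔH°_rxn = 1040.8 × -198 = -206080 kJ/h
Sensible, feed 108→25 °C: -23974 kJ/h
Outlet flows (mol/h): A 619.18, O₂ 309.59, B 1040.8
Sensible, products 25→206 °C: 48135 kJ/h
Q = ΔH = -181920 kJ/h = -50.533 kW
Heat removed = 50533 W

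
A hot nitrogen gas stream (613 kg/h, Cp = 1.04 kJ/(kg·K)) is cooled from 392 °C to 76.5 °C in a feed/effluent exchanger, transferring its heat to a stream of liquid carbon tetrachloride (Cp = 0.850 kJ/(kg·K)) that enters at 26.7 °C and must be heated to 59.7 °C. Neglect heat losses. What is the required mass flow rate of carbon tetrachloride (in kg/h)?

ṁ_c = 7170 kg/h

Heat released by hot stream: Q = 613 × 1.04 × (392 − 76.5) = 201140 kJ/h
Energy balance on cold side (adiabatic exchanger): Q = ṁ_c·Cp_c·(T_c,out − T_c,in)
ṁ_c = 201140 / [0.850 × (59.7 − 26.7)] = 7170.7 kg/h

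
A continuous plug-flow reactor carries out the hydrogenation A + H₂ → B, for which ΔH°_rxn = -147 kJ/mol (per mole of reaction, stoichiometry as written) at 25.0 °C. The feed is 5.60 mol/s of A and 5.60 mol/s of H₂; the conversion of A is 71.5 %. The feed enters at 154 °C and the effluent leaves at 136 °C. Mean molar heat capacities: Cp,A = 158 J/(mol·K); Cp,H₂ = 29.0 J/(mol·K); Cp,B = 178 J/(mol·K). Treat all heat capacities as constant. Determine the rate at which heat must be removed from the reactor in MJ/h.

Q_out = 2200 MJ/h

Extent of reaction ξ = 0.715 × 5.60 = 4.004 mol/s
Reaction term: ξ·ΔH°_rxn = 4.004 × -147 = -588.59 kJ/s
Sensible, feed 154→25 °C: -135.09 kJ/s
Outlet flows (mol/s): A 1.596, H₂ 1.596, B 4.004
Sensible, products 25→136 °C: 112.24 kJ/s
Q = ΔH = -611.44 kJ/s = -611.44 kW
Heat removed = 2201.2 MJ/h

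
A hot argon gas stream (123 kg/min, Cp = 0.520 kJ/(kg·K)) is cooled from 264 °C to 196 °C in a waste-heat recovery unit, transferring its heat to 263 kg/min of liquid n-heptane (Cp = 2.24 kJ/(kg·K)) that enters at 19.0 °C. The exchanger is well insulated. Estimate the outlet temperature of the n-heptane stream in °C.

T_c,out = 26.4 °C

Heat released by hot stream: Q = 123 × 0.520 × (264 − 196) = 4349.3 kJ/min
Energy balance on cold side (adiabatic exchanger): Q = ṁ_c·Cp_c·(T_c,out − T_c,in)
T_c,out = 19.0 + 4349.3/(263 × 2.24) = 26.383 °C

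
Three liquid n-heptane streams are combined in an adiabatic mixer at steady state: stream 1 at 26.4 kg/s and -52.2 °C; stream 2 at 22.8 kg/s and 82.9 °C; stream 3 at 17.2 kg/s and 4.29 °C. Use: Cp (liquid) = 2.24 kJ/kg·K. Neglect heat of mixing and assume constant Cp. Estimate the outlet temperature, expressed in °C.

No heat crosses the boundary, so H_out = H_in.
Σ ṁᵢCp,ᵢTᵢ = 26.4×2.24×-52.2 + 22.8×2.24×82.9 + 17.2×2.24×4.29 = 1312.3
Σ ṁᵢCp,ᵢ = 26.4×2.24 + 22.8×2.24 + 17.2×2.24 = 148.74
T_out = 1312.3 / 148.74 = 8.8227 °C

T_out = 8.82 °C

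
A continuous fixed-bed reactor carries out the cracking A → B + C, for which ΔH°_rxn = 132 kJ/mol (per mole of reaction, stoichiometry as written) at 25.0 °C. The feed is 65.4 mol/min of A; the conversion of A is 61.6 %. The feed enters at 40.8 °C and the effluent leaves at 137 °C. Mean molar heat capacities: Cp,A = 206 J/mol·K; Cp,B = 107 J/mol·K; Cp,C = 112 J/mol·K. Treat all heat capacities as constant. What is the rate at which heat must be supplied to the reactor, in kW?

Q_in = 111 kW

Extent of reaction ξ = 0.616 × 65.4 = 40.286 mol/min
Reaction term: ξ·ΔH°_rxn = 40.286 × 132 = 5317.8 kJ/min
Sensible, feed 40.8→25 °C: -212.86 kJ/min
Outlet flows (mol/min): A 25.114, B 40.286, C 40.286
Sensible, products 25→137 °C: 1567.6 kJ/min
Q = ΔH = 6672.5 kJ/min = 111.21 kW
Heat supplied = 111.21 kW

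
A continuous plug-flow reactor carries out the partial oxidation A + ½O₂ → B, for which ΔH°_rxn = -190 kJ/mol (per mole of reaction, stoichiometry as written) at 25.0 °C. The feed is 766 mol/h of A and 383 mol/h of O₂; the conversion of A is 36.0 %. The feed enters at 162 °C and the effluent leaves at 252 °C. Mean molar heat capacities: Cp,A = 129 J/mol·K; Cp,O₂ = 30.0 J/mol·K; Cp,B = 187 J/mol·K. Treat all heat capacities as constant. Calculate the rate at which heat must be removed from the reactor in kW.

Q_out = 11.0 kW

Extent of reaction ξ = 0.360 × 766 = 275.76 mol/h
Reaction term: ξ·ΔH°_rxn = 275.76 × -190 = -52394 kJ/h
Sensible, feed 162→25 °C: -15112 kJ/h
Outlet flows (mol/h): A 490.24, O₂ 245.12, B 275.76
Sensible, products 25→252 °C: 27731 kJ/h
Q = ΔH = -39775 kJ/h = -11.049 kW
Heat removed = 11.049 kW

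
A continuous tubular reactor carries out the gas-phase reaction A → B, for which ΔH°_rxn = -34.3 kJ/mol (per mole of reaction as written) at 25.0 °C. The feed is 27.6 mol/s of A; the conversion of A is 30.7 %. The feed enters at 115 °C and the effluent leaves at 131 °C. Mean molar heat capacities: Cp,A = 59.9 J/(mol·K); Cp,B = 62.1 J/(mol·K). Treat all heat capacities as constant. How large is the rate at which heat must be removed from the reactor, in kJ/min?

Extent of reaction ξ = 0.307 × 27.6 = 8.4732 mol/s
Reaction term: ξ·ΔH°_rxn = 8.4732 × -34.3 = -290.63 kJ/s
Sensible, feed 115→25 °C: -148.79 kJ/s
Outlet flows (mol/s): A 19.127, B 8.4732
Sensible, products 25→131 °C: 177.22 kJ/s
Q = ΔH = -262.2 kJ/s = -262.2 kW
Heat removed = 15732 kJ/min

Q_out = 15700 kJ/min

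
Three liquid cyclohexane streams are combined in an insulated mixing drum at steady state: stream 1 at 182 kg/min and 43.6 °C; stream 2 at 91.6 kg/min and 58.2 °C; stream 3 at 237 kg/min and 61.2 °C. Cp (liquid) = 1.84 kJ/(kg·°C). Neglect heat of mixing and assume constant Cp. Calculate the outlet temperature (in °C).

T_out = 54.4 °C

No heat crosses the boundary, so H_out = H_in.
T_out = Σ ṁᵢCp,ᵢTᵢ / Σ ṁᵢCp,ᵢ
      = 51098 / 939.5 = 54.388 °C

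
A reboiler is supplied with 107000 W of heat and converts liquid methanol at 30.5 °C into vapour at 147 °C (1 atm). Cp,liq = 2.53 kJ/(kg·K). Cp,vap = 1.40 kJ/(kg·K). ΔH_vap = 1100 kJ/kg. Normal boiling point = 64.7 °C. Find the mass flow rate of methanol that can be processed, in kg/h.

Δh = 2.53×(64.7−30.5) + 1100 + 1.40×(147−64.7) = 1301.7 kJ/kg
Q = 107000 W = 107 kJ/s = 385200 kJ/h
ṁ = Q/Δh = 385200 / 1301.7 = 295.91 kg/h

ṁ = 296 kg/h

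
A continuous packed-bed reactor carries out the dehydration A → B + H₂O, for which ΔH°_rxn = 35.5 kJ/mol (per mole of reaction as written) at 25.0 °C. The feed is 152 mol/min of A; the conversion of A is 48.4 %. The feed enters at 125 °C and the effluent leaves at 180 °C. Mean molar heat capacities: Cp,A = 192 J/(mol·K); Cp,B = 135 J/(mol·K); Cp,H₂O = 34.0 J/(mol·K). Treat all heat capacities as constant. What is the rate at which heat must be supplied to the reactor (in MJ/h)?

Extent of reaction ξ = 0.484 × 152 = 73.568 mol/min
Reaction term: ξ·ΔH°_rxn = 73.568 × 35.5 = 2611.7 kJ/min
Sensible, feed 125→25 °C: -2918.4 kJ/min
Outlet flows (mol/min): A 78.432, B 73.568, H₂O 73.568
Sensible, products 25→180 °C: 4261.3 kJ/min
Q = ΔH = 3954.5 kJ/min = 65.909 kW
Heat supplied = 237.27 MJ/h

Q_in = 237 MJ/h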